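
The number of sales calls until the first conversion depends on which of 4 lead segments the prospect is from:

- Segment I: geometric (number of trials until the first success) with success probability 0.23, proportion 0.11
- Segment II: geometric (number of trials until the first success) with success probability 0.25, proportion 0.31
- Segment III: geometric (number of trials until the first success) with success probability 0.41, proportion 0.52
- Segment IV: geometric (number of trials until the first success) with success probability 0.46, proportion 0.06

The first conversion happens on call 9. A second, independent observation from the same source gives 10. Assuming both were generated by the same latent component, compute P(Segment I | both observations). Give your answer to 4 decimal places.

Apply Bayes' rule: the posterior for each component is proportional to its prior times its likelihood at x.
Since both observations come from the same component, the likelihood for component k is f_k(x₁)·f_k(x₂).
  L_I = [0.0284219] × [0.0218849] = 0.000622011
  L_II = [0.0250282] × [0.0187712] = 0.000469809
  L_III = [0.00602005] × [0.00355183] = 2.13822e-05
  L_IV = [0.00332589] × [0.00179598] = 5.97323e-06
Weight by the priors:
  π_I·L_I = 0.11 × 0.000622011 = 6.84212e-05
  π_II·L_II = 0.31 × 0.000469809 = 0.000145641
  π_III·L_III = 0.52 × 2.13822e-05 = 1.11187e-05
  π_IV·L_IV = 0.06 × 5.97323e-06 = 3.58394e-07
Sum: 6.84212e-05 + 0.000145641 + 1.11187e-05 + 3.58394e-07 = 0.000225539
Responsibility of Segment I: 6.84212e-05 / 0.000225539 ≈ 0.3034

0.3034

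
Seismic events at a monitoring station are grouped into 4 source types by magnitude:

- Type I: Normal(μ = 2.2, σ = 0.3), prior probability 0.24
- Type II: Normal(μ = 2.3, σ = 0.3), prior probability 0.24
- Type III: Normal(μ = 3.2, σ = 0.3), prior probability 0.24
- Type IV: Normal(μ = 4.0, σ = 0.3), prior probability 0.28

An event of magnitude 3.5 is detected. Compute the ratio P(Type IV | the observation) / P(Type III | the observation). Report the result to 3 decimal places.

0.480

Only the two components matter; the odds are (P(Z=i) f_i(x)) / (P(Z=j) f_j(x)).
Evaluate each component's likelihood at the observed value:
  L_I = (1/(0.3·√(2π)))·exp(−(3.5−2.2)²/(2·0.3²)) = 1.329808·exp(-9.38889) = 0.000111236
  L_II = (1/(0.3·√(2π)))·exp(−(3.5−2.3)²/(2·0.3²)) = 1.329808·exp(-8.00000) = 0.000446101
  L_III = (1/(0.3·√(2π)))·exp(−(3.5−3.2)²/(2·0.3²)) = 1.329808·exp(-0.50000) = 0.806569
  L_IV = (1/(0.3·√(2π)))·exp(−(3.5−4.0)²/(2·0.3²)) = 1.329808·exp(-1.38889) = 0.33159
0.0928453 / 0.193577 ≈ 0.480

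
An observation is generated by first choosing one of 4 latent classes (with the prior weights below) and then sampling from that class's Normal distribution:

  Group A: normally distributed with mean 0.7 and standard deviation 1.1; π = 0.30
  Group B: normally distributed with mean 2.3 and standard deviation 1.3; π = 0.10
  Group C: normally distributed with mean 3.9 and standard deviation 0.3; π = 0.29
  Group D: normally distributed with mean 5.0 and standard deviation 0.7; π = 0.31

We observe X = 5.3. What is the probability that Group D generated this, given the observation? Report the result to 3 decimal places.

Apply Bayes' rule: the posterior for each component is proportional to its prior times its likelihood at x.
Evaluate each component's likelihood at the observed value:
  p_A = (1/(1.1·√(2π)))·exp(−(5.3−0.7)²/(2·1.1²)) = 0.362675·exp(-8.74380) = 5.78273e-05
  p_B = (1/(1.3·√(2π)))·exp(−(5.3−2.3)²/(2·1.3²)) = 0.306879·exp(-2.66272) = 0.0214073
  p_C = (1/(0.3·√(2π)))·exp(−(5.3−3.9)²/(2·0.3²)) = 1.329808·exp(-10.88889) = 2.48202e-05
  p_D = (1/(0.7·√(2π)))·exp(−(5.3−5.0)²/(2·0.7²)) = 0.569918·exp(-0.09184) = 0.51991
Unnormalised posteriors:
  P(Z=A)·p_A = 0.30 × 5.78273e-05 = 1.73482e-05
  P(Z=B)·p_B = 0.10 × 0.0214073 = 0.00214073
  P(Z=C)·p_C = 0.29 × 2.48202e-05 = 7.19784e-06
  P(Z=D)·p_D = 0.31 × 0.51991 = 0.161172
Normaliser: 1.73482e-05 + 0.00214073 + 7.19784e-06 + 0.161172 = 0.163337
So the posterior for Group D is 0.161172 / 0.163337 ≈ 0.987.

0.987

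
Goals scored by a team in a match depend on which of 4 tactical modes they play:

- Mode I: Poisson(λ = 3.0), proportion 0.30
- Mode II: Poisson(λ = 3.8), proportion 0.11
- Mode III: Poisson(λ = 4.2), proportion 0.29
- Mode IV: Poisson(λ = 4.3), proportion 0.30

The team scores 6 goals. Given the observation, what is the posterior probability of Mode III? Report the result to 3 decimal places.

0.352

The responsibility of component k is π_k f_k(x) divided by Σ_j π_j f_j(x).
Poisson probabilities:
  p_I = e^(−3.0)·3.0^6/6! = 0.0504094
  p_II = e^(−3.8)·3.8^6/6! = 0.0935513
  p_III = e^(−4.2)·4.2^6/6! = 0.114321
  p_IV = e^(−4.3)·4.3^6/6! = 0.119127
Multiply by the mixture weights:
  π_I·p_I = 0.30 × 0.0504094 = 0.0151228
  π_II·p_II = 0.11 × 0.0935513 = 0.0102906
  π_III·p_III = 0.29 × 0.114321 = 0.0331531
  π_IV·p_IV = 0.30 × 0.119127 = 0.0357382
Evidence: 0.0151228 + 0.0102906 + 0.0331531 + 0.0357382 = 0.0943048
P(Mode III | data) = 0.0331531 / 0.0943048 ≈ 0.352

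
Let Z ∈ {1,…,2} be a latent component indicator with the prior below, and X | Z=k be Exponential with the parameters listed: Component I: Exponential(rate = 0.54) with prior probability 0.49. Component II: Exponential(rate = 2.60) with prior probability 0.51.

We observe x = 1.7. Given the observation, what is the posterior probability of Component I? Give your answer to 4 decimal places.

0.8688

By Bayes' theorem, P(k | x) = π_k f_k(x) / Σ_j π_j f_j(x).
Evaluate each component's likelihood at the observed value:
  p_I = 0.215631
  p_II = 0.031289
Prior × likelihood for each component:
  π_I·p_I = 0.49 × 0.215631 = 0.105659
  π_II·p_II = 0.51 × 0.031289 = 0.0159574
Marginal: 0.105659 + 0.0159574 = 0.121617
So the posterior for Component I is 0.105659 / 0.121617 ≈ 0.8688.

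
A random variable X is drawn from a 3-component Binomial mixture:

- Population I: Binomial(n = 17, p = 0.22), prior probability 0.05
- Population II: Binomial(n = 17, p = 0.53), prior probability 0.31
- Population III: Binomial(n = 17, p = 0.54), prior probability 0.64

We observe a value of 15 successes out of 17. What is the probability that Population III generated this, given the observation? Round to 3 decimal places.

The responsibility of component k is P(Z=k) f_k(x) divided by Σ_j P(Z=j) f_j(x).
Evaluate each component's likelihood at the observed value:
  f_I = 1.13258e-08
  f_II = 0.00219722
  f_III = 0.00278587
Weight by the priors:
  P(Z=I)·f_I = 0.05 × 1.13258e-08 = 5.66289e-10
  P(Z=II)·f_II = 0.31 × 0.00219722 = 0.000681137
  P(Z=III)·f_III = 0.64 × 0.00278587 = 0.00178296
Evidence: 5.66289e-10 + 0.000681137 + 0.00178296 = 0.00246409
P(Population III | 15 successes out of 17) ≈ 0.724

0.724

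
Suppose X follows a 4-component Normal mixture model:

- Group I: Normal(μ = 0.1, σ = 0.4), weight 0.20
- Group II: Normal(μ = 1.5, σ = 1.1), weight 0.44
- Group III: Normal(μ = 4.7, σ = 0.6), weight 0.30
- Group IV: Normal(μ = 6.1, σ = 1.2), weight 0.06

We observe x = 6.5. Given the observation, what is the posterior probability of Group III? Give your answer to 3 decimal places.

By Bayes' theorem, P(k | x) = P(Z=k) f_k(x) / Σ_j P(Z=j) f_j(x).
Component likelihoods at x = 6.5:
  L_I = (1/(0.4·√(2π)))·exp(−(6.5−0.1)²/(2·0.4²)) = 0.997356·exp(-128.00000) = 2.56541e-56
  L_II = (1/(1.1·√(2π)))·exp(−(6.5−1.5)²/(2·1.1²)) = 0.362675·exp(-10.33058) = 1.18305e-05
  L_III = (1/(0.6·√(2π)))·exp(−(6.5−4.7)²/(2·0.6²)) = 0.664904·exp(-4.50000) = 0.00738641
  L_IV = (1/(1.2·√(2π)))·exp(−(6.5−6.1)²/(2·1.2²)) = 0.332452·exp(-0.05556) = 0.314486
Multiply by the mixture weights:
  P(Z=I)·L_I = 0.20 × 2.56541e-56 = 5.13082e-57
  P(Z=II)·L_II = 0.44 × 1.18305e-05 = 5.20543e-06
  P(Z=III)·L_III = 0.30 × 0.00738641 = 0.00221592
  P(Z=IV)·L_IV = 0.06 × 0.314486 = 0.0188692
Sum: 5.13082e-57 + 5.20543e-06 + 0.00221592 + 0.0188692 = 0.0210903
So the posterior for Group III is 0.00221592 / 0.0210903 ≈ 0.105.

0.105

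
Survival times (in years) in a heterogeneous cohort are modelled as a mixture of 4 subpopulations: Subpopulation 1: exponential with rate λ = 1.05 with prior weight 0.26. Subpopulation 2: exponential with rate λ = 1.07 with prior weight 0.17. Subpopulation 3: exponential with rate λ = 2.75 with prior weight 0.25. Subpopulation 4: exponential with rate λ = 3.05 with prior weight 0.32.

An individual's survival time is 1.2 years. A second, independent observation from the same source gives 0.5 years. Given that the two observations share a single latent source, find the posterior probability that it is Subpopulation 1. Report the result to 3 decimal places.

0.422

The responsibility of component k is π_k f_k(x) divided by Σ_j π_j f_j(x).
Since both observations come from the same component, the likelihood for component k is f_k(x₁)·f_k(x₂).
  f_1 = [0.297837] × [0.621133] = 0.184996
  f_2 = [0.296312] × [0.626666] = 0.185689
  f_3 = [0.101429] × [0.695309] = 0.0705243
  f_4 = [0.0784842] × [0.663744] = 0.0520934
Unnormalised posteriors:
  π_1·f_1 = 0.26 × 0.184996 = 0.048099
  π_2·f_2 = 0.17 × 0.185689 = 0.0315671
  π_3·f_3 = 0.25 × 0.0705243 = 0.0176311
  π_4·f_4 = 0.32 × 0.0520934 = 0.0166699
Marginal: 0.048099 + 0.0315671 + 0.0176311 + 0.0166699 = 0.113967
Responsibility of Subpopulation 1: 0.048099 / 0.113967 ≈ 0.422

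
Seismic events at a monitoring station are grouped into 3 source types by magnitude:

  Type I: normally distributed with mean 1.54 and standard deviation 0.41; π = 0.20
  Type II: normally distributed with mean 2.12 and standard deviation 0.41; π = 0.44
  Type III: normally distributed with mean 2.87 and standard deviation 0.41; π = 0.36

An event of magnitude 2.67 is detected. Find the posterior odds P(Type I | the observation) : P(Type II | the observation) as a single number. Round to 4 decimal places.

0.0251

Only the two components matter; the odds are (π_i f_i(x)) / (π_j f_j(x)).
Component likelihoods at x = 2.67:
  L_I = (1/(0.41·√(2π)))·exp(−(2.67−1.54)²/(2·0.41²)) = 0.973030·exp(-3.79804) = 0.0218102
  L_II = (1/(0.41·√(2π)))·exp(−(2.67−2.12)²/(2·0.41²)) = 0.973030·exp(-0.89976) = 0.395699
  L_III = (1/(0.41·√(2π)))·exp(−(2.67−2.87)²/(2·0.41²)) = 0.973030·exp(-0.11898) = 0.863884
0.00436204 / 0.174107 ≈ 0.0251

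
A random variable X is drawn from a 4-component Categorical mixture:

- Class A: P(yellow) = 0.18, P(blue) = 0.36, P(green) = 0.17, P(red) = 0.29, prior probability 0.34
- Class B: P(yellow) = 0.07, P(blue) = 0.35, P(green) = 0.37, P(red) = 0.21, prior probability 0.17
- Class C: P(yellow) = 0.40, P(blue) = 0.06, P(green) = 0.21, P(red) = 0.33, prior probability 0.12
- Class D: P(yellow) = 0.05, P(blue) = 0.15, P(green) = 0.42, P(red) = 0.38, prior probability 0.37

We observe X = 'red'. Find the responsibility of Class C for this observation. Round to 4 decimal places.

Apply Bayes' rule: the posterior for each component is proportional to its prior times its likelihood at x.
Component likelihoods at x = 'red':
  f_A = P(red | comp) = 0.29
  f_B = P(red | comp) = 0.21
  f_C = P(red | comp) = 0.33
  f_D = P(red | comp) = 0.38
Unnormalised posteriors:
  π_A·f_A = 0.34 × 0.29 = 0.0986
  π_B·f_B = 0.17 × 0.21 = 0.0357
  π_C·f_C = 0.12 × 0.33 = 0.0396
  π_D·f_D = 0.37 × 0.38 = 0.1406
Marginal: 0.0986 + 0.0357 + 0.0396 + 0.1406 = 0.3145
Responsibility of Class C: 0.0396 / 0.3145 ≈ 0.1259

0.1259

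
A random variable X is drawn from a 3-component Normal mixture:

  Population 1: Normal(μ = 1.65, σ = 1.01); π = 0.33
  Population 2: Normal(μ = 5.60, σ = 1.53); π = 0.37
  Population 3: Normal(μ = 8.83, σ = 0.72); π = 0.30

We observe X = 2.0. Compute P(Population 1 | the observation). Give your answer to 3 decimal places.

P(component k | x) = π_k·f_k(x) / marginal(x), where marginal(x) = Σ_j π_j·f_j(x).
Component likelihoods at x = 2.0:
  L_1 = (1/(1.01·√(2π)))·exp(−(2.0−1.65)²/(2·1.01²)) = 0.394992·exp(-0.06004) = 0.371974
  L_2 = (1/(1.53·√(2π)))·exp(−(2.0−5.60)²/(2·1.53²)) = 0.260747·exp(-2.76817) = 0.0163689
  L_3 = (1/(0.72·√(2π)))·exp(−(2.0−8.83)²/(2·0.72²)) = 0.554087·exp(-44.99315) = 1.59698e-20
Weight by the priors:
  π_1·L_1 = 0.33 × 0.371974 = 0.122751
  π_2·L_2 = 0.37 × 0.0163689 = 0.00605649
  π_3·L_3 = 0.30 × 1.59698e-20 = 4.79094e-21
Evidence: 0.122751 + 0.00605649 + 4.79094e-21 = 0.128808
So the posterior for Population 1 is 0.122751 / 0.128808 ≈ 0.953.

0.953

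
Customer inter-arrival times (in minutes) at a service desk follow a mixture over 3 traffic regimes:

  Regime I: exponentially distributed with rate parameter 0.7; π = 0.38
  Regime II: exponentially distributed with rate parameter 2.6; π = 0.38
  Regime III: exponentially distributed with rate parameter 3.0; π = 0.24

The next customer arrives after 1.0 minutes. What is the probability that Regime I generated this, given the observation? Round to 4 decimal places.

P(component k | x) = P(Z=k)·f_k(x) / marginal(x), where marginal(x) = Σ_j P(Z=j)·f_j(x).
Evaluate each component's likelihood at the observed value:
  p_I = 0.34761
  p_II = 0.193111
  p_III = 0.149361
Multiply by the mixture weights:
  P(Z=I)·p_I = 0.38 × 0.34761 = 0.132092
  P(Z=II)·p_II = 0.38 × 0.193111 = 0.0733823
  P(Z=III)·p_III = 0.24 × 0.149361 = 0.0358467
Sum: 0.132092 + 0.0733823 + 0.0358467 = 0.241321
Responsibility of Regime I: 0.132092 / 0.241321 ≈ 0.5474

0.5474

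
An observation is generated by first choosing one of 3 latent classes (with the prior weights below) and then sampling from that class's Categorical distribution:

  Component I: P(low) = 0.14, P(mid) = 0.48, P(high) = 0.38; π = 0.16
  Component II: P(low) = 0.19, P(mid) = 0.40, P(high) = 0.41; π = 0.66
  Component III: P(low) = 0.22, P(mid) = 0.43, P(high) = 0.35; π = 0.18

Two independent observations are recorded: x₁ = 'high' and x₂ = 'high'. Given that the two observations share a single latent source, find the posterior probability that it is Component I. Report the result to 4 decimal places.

0.1480

P(component k | x) = P(Z=k)·f_k(x) / marginal(x), where marginal(x) = Σ_j P(Z=j)·f_j(x).
Since both observations come from the same component, the likelihood for component k is f_k(x₁)·f_k(x₂).
  p_I = [P(high | comp) = 0.38] × [0.38] = 0.1444
  p_II = [P(high | comp) = 0.41] × [0.41] = 0.1681
  p_III = [P(high | comp) = 0.35] × [0.35] = 0.1225
Weight by the priors:
  P(Z=I)·p_I = 0.16 × 0.1444 = 0.023104
  P(Z=II)·p_II = 0.66 × 0.1681 = 0.110946
  P(Z=III)·p_III = 0.18 × 0.1225 = 0.02205
Normaliser: 0.023104 + 0.110946 + 0.02205 = 0.1561
Responsibility of Component I: 0.023104 / 0.1561 ≈ 0.1480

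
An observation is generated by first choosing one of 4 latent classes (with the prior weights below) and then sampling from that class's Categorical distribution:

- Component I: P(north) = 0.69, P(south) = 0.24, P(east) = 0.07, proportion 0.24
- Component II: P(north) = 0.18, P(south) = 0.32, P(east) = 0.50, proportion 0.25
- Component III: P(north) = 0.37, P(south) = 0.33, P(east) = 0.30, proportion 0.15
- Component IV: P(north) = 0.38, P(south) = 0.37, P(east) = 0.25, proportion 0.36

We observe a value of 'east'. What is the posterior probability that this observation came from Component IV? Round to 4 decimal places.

P(component k | x) = w_k·f_k(x) / marginal(x), where marginal(x) = Σ_j w_j·f_j(x).
Evaluate each component's likelihood at the observed value:
  f_I = 0.07
  f_II = 0.5
  f_III = 0.3
  f_IV = 0.25
Multiply by the mixture weights:
  w_I·f_I = 0.24 × 0.07 = 0.0168
  w_II·f_II = 0.25 × 0.5 = 0.125
  w_III·f_III = 0.15 × 0.3 = 0.045
  w_IV·f_IV = 0.36 × 0.25 = 0.09
Marginal: 0.0168 + 0.125 + 0.045 + 0.09 = 0.2768
Responsibility of Component IV: 0.09 / 0.2768 ≈ 0.3251

0.3251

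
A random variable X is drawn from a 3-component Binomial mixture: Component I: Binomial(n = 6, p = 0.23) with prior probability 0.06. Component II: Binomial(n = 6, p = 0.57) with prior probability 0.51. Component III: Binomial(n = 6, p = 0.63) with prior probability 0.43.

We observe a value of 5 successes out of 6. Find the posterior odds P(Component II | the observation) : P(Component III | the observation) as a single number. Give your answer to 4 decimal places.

The posterior odds equal the prior odds times the likelihood ratio: (π_i/π_j)·(f_i(x)/f_j(x)).
Component likelihoods at x = 5 successes out of 6:
  L_I = C(6,5)·0.23^5·0.77^1 = 6·0.000643634·0.77 = 0.00297359
  L_II = C(6,5)·0.57^5·0.43^1 = 6·0.0601692·0.43 = 0.155237
  L_III = C(6,5)·0.63^5·0.37^1 = 6·0.0992437·0.37 = 0.220321
0.0791706 / 0.094738 ≈ 0.8357

0.8357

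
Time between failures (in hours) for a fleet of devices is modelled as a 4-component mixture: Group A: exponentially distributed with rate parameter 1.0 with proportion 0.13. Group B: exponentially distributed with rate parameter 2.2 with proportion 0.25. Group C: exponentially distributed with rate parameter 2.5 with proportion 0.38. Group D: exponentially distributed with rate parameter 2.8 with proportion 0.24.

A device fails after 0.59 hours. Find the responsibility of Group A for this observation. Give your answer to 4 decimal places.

0.1268

By Bayes' theorem, P(k | x) = P(Z=k) f_k(x) / Σ_j P(Z=j) f_j(x).
Evaluate each component's likelihood at the observed value:
  p_A = 1.0·e^(−1.0·0.59) = 1.0·e^(−0.5900) = 0.554327
  p_B = 2.2·e^(−2.2·0.59) = 2.2·e^(−1.2980) = 0.60077
  p_C = 2.5·e^(−2.5·0.59) = 2.5·e^(−1.4750) = 0.571947
  p_D = 2.8·e^(−2.8·0.59) = 2.8·e^(−1.6520) = 0.536665
Multiply by the mixture weights:
  P(Z=A)·p_A = 0.13 × 0.554327 = 0.0720625
  P(Z=B)·p_B = 0.25 × 0.60077 = 0.150193
  P(Z=C)·p_C = 0.38 × 0.571947 = 0.21734
  P(Z=D)·p_D = 0.24 × 0.536665 = 0.1288
Marginal: 0.0720625 + 0.150193 + 0.21734 + 0.1288 = 0.568395
Responsibility of Group A: 0.0720625 / 0.568395 ≈ 0.1268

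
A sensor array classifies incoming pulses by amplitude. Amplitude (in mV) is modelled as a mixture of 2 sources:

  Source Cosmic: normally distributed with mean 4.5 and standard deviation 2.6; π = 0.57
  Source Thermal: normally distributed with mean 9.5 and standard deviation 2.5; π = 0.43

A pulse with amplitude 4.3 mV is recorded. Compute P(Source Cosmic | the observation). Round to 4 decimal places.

P(component k | x) = w_k·f_k(x) / marginal(x), where marginal(x) = Σ_j w_j·f_j(x).
Evaluate each component's likelihood at the observed value:
  p_Cosmic = (1/(2.6·√(2π)))·exp(−(4.3−4.5)²/(2·2.6²)) = 0.153439·exp(-0.00296) = 0.152986
  p_Thermal = (1/(2.5·√(2π)))·exp(−(4.3−9.5)²/(2·2.5²)) = 0.159577·exp(-2.16320) = 0.0183444
Prior × likelihood for each component:
  w_Cosmic·p_Cosmic = 0.57 × 0.152986 = 0.087202
  w_Thermal·p_Thermal = 0.43 × 0.0183444 = 0.00788811
Marginal: 0.087202 + 0.00788811 = 0.0950902
P(Source Cosmic | the observation) = 0.087202 / 0.0950902 ≈ 0.9170

0.9170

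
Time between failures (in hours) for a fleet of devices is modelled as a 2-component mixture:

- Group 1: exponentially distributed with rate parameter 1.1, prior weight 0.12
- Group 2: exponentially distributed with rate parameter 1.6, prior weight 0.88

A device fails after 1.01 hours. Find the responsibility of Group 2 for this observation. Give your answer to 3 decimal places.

Posterior ∝ prior × likelihood, so P(k | x) ∝ π_k f_k(x); normalise over all components.
Component likelihoods at x = 1.01 hours:
  p_1 = 0.362153
  p_2 = 0.317907
Prior × likelihood for each component:
  π_1·p_1 = 0.12 × 0.362153 = 0.0434583
  π_2·p_2 = 0.88 × 0.317907 = 0.279758
Denominator: 0.0434583 + 0.279758 = 0.323216
So the posterior for Group 2 is 0.279758 / 0.323216 ≈ 0.866.

0.866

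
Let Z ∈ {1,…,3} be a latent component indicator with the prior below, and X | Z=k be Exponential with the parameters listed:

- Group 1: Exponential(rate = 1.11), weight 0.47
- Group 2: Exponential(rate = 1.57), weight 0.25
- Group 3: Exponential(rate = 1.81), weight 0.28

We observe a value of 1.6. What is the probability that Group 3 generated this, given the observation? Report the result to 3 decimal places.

0.189

Posterior ∝ prior × likelihood, so P(k | x) ∝ P(Z=k) f_k(x); normalise over all components.
Evaluate each component's likelihood at the observed value:
  p_1 = 0.187939
  p_2 = 0.127336
  p_3 = 0.0999912
Prior × likelihood for each component:
  P(Z=1)·p_1 = 0.47 × 0.187939 = 0.0883311
  P(Z=2)·p_2 = 0.25 × 0.127336 = 0.0318341
  P(Z=3)·p_3 = 0.28 × 0.0999912 = 0.0279975
Normaliser: 0.0883311 + 0.0318341 + 0.0279975 = 0.148163
So the posterior for Group 3 is 0.0279975 / 0.148163 ≈ 0.189.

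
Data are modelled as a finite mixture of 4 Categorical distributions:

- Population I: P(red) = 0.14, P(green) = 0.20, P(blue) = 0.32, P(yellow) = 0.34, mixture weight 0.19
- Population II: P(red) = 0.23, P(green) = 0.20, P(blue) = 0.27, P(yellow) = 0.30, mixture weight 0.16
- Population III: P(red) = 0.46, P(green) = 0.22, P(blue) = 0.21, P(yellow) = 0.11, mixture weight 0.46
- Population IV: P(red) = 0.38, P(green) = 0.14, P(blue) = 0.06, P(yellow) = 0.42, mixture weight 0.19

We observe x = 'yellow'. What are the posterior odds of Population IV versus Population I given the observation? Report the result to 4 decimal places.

1.2353

Since P(k|x) ∝ π_k f_k(x), the posterior odds are π_i f_i(x) / (π_j f_j(x)).
Categorical probabilities:
  p_I = 0.34
  p_II = 0.3
  p_III = 0.11
  p_IV = 0.42
Posterior odds = (π_IV·p_IV) / (π_I·p_I) = (0.19·0.42) / (0.19·0.34) = 0.0798 / 0.0646 ≈ 1.2353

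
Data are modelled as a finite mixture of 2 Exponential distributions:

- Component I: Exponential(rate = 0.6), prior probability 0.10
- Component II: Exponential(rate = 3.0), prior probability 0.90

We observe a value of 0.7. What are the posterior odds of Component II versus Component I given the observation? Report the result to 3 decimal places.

8.387

Only the two components matter; the odds are (w_i f_i(x)) / (w_j f_j(x)).
Component likelihoods at x = 0.7:
  p_I = 0.394228
  p_II = 0.367369
Odds = (0.90/0.10) × (0.367369/0.394228) = 9 × 0.93187 ≈ 8.387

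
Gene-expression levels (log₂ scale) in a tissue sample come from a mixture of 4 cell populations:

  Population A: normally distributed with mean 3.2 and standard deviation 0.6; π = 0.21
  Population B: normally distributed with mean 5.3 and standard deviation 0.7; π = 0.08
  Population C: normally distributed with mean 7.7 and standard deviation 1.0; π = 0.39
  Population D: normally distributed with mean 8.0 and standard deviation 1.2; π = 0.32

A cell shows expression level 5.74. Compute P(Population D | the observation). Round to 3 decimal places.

0.231

Apply Bayes' rule: the posterior for each component is proportional to its prior times its likelihood at x.
Evaluate each component's likelihood at the observed value:
  L_A = (1/(0.6·√(2π)))·exp(−(5.74−3.2)²/(2·0.6²)) = 0.664904·exp(-8.96056) = 8.5357e-05
  L_B = (1/(0.7·√(2π)))·exp(−(5.74−5.3)²/(2·0.7²)) = 0.569918·exp(-0.19755) = 0.467753
  L_C = (1/(1.0·√(2π)))·exp(−(5.74−7.7)²/(2·1.0²)) = 0.398942·exp(-1.92080) = 0.0584409
  L_D = (1/(1.2·√(2π)))·exp(−(5.74−8.0)²/(2·1.2²)) = 0.332452·exp(-1.77347) = 0.0564312
Multiply by the mixture weights:
  π_A·L_A = 0.21 × 8.5357e-05 = 1.7925e-05
  π_B·L_B = 0.08 × 0.467753 = 0.0374203
  π_C·L_C = 0.39 × 0.0584409 = 0.022792
  π_D·L_D = 0.32 × 0.0564312 = 0.018058
Marginal: 1.7925e-05 + 0.0374203 + 0.022792 + 0.018058 = 0.0782881
So the posterior for Population D is 0.018058 / 0.0782881 ≈ 0.231.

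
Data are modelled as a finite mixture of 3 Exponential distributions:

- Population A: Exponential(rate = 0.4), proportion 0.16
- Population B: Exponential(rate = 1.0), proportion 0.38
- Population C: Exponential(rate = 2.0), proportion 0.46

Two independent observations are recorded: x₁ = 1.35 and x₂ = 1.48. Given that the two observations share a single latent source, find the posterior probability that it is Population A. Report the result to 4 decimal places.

0.2225

Posterior ∝ prior × likelihood, so P(k | x) ∝ w_k f_k(x); normalise over all components.
Since both observations come from the same component, the likelihood for component k is f_k(x₁)·f_k(x₂).
  p_A = [0.233099] × [0.221288] = 0.0515821
  p_B = [0.25924] × [0.227638] = 0.0590129
  p_C = [0.134411] × [0.103638] = 0.0139301
Prior × likelihood for each component:
  w_A·p_A = 0.16 × 0.0515821 = 0.00825313
  w_B·p_B = 0.38 × 0.0590129 = 0.0224249
  w_C·p_C = 0.46 × 0.0139301 = 0.00640783
Sum: 0.00825313 + 0.0224249 + 0.00640783 = 0.0370858
P(Population A | data) ≈ 0.2225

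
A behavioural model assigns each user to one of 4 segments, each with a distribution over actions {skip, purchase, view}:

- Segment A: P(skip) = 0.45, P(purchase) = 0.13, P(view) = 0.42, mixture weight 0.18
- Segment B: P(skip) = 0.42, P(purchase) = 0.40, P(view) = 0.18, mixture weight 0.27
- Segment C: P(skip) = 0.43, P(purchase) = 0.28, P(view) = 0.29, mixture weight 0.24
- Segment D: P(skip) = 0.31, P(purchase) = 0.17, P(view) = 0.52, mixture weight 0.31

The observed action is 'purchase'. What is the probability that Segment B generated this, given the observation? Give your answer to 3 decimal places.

0.430

Posterior ∝ prior × likelihood, so P(k | x) ∝ π_k f_k(x); normalise over all components.
Categorical probabilities:
  p_A = P(purchase | comp) = 0.13
  p_B = P(purchase | comp) = 0.40
  p_C = P(purchase | comp) = 0.28
  p_D = P(purchase | comp) = 0.17
Prior × likelihood for each component:
  π_A·p_A = 0.18 × 0.13 = 0.0234
  π_B·p_B = 0.27 × 0.4 = 0.108
  π_C·p_C = 0.24 × 0.28 = 0.0672
  π_D·p_D = 0.31 × 0.17 = 0.0527
Sum: 0.0234 + 0.108 + 0.0672 + 0.0527 = 0.2513
Responsibility of Segment B: 0.108 / 0.2513 ≈ 0.430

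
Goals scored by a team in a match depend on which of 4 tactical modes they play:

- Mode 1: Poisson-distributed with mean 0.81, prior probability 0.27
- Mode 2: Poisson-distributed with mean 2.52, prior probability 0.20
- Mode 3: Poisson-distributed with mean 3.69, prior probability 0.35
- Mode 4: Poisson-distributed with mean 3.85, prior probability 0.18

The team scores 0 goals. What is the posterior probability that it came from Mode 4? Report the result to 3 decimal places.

0.026

Posterior ∝ prior × likelihood, so P(k | x) ∝ π_k f_k(x); normalise over all components.
Poisson probabilities:
  f_1 = 0.444858
  f_2 = 0.0804596
  f_3 = 0.024972
  f_4 = 0.0212797
Unnormalised posteriors:
  π_1·f_1 = 0.27 × 0.444858 = 0.120112
  π_2·f_2 = 0.20 × 0.0804596 = 0.0160919
  π_3·f_3 = 0.35 × 0.024972 = 0.0087402
  π_4·f_4 = 0.18 × 0.0212797 = 0.00383035
Denominator: 0.120112 + 0.0160919 + 0.0087402 + 0.00383035 = 0.148774
So the posterior for Mode 4 is 0.00383035 / 0.148774 ≈ 0.026.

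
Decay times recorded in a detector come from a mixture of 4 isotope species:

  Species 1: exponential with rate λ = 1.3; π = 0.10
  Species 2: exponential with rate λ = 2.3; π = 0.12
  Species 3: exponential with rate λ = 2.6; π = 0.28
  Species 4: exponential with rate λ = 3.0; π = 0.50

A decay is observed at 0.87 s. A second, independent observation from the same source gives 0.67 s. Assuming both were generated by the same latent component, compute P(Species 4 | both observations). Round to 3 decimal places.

By Bayes' theorem, P(k | x) = π_k f_k(x) / Σ_j π_j f_j(x).
Since both observations come from the same component, the likelihood for component k is f_k(x₁)·f_k(x₂).
  p_1 = [1.3·e^(−1.3·0.87) = 1.3·e^(−1.1310) = 0.419524] × [0.544093] = 0.22826
  p_2 = [2.3·e^(−2.3·0.87) = 2.3·e^(−2.0010) = 0.31096] × [0.492584] = 0.153174
  p_3 = [2.6·e^(−2.6·0.87) = 2.6·e^(−2.2620) = 0.270769] × [0.455441] = 0.123319
  p_4 = [3.0·e^(−3.0·0.87) = 3.0·e^(−2.6100) = 0.220604] × [0.401966] = 0.0886752
Prior × likelihood for each component:
  π_1·p_1 = 0.10 × 0.22826 = 0.022826
  π_2·p_2 = 0.12 × 0.153174 = 0.0183809
  π_3·p_3 = 0.28 × 0.123319 = 0.0345294
  π_4·p_4 = 0.50 × 0.0886752 = 0.0443376
Denominator: 0.022826 + 0.0183809 + 0.0345294 + 0.0443376 = 0.120074
P(Species 4 | x) = 0.0443376 / 0.120074 ≈ 0.369

0.369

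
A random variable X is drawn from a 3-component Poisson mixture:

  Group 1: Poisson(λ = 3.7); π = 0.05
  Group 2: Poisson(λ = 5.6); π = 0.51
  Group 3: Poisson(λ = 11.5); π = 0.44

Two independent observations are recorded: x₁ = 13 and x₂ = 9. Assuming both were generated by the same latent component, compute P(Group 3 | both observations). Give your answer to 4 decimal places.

0.9798

By Bayes' theorem, P(k | x) = P(Z=k) f_k(x) / Σ_j P(Z=j) f_j(x).
Since both observations come from the same component, the likelihood for component k is f_k(x₁)·f_k(x₂).
  f_1 = [e^(−3.7)·3.7^13/13! = 9.67058e-05] × [0.00885448] = 8.56279e-07
  f_2 = [e^(−5.6)·5.6^13/13! = 0.00316311] × [0.0551925] = 0.00017458
  f_3 = [e^(−11.5)·11.5^13/13! = 0.100093] × [0.0982044] = 0.0098296
Weight by the priors:
  P(Z=1)·f_1 = 0.05 × 8.56279e-07 = 4.2814e-08
  P(Z=2)·f_2 = 0.51 × 0.00017458 = 8.90359e-05
  P(Z=3)·f_3 = 0.44 × 0.0098296 = 0.00432503
Evidence: 4.2814e-08 + 8.90359e-05 + 0.00432503 = 0.0044141
P(Group 3 | x₁,x₂) ≈ 0.9798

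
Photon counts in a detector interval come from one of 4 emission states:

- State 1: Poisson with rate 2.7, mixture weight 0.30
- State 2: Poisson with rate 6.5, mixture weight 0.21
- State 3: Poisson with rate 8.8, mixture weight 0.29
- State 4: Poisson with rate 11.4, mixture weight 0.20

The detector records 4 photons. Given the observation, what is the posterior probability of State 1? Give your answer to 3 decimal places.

0.554

By Bayes' theorem, P(k | x) = P(Z=k) f_k(x) / Σ_j P(Z=j) f_j(x).
Poisson probabilities:
  L_1 = e^(−2.7)·2.7^4/4! = 0.148816
  L_2 = e^(−6.5)·6.5^4/4! = 0.111822
  L_3 = e^(−8.8)·8.8^4/4! = 0.0376641
  L_4 = e^(−11.4)·11.4^4/4! = 0.00787864
Unnormalised posteriors:
  P(Z=1)·L_1 = 0.30 × 0.148816 = 0.0446447
  P(Z=2)·L_2 = 0.21 × 0.111822 = 0.0234827
  P(Z=3)·L_3 = 0.29 × 0.0376641 = 0.0109226
  P(Z=4)·L_4 = 0.20 × 0.00787864 = 0.00157573
Marginal: 0.0446447 + 0.0234827 + 0.0109226 + 0.00157573 = 0.0806257
P(State 1 | the observation) ≈ 0.554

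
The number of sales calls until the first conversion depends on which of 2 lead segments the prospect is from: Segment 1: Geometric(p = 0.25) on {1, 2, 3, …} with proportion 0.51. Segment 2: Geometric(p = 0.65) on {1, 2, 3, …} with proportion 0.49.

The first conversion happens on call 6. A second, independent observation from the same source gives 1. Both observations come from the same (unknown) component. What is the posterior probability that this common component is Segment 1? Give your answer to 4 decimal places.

By Bayes' theorem, P(k | x) = P(Z=k) f_k(x) / Σ_j P(Z=j) f_j(x).
Since both observations come from the same component, the likelihood for component k is f_k(x₁)·f_k(x₂).
  L_1 = [0.0593262] × [0.25] = 0.0148315
  L_2 = [0.00341392] × [0.65] = 0.00221905
Weight by the priors:
  P(Z=1)·L_1 = 0.51 × 0.0148315 = 0.00756409
  P(Z=2)·L_2 = 0.49 × 0.00221905 = 0.00108733
Evidence: 0.00756409 + 0.00108733 = 0.00865142
P(Segment 1 | x₁, x₂) = 0.00756409 / 0.00865142 ≈ 0.8743

0.8743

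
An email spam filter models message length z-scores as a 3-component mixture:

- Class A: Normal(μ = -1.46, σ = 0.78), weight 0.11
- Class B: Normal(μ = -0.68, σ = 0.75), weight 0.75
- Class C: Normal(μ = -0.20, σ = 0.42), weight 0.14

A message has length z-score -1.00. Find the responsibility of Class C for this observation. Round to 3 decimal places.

The responsibility of component k is w_k f_k(x) divided by Σ_j w_j f_j(x).
Component likelihoods at x = -1.00:
  L_A = 0.429826
  L_B = 0.485644
  L_C = 0.154819
Unnormalised posteriors:
  w_A·L_A = 0.11 × 0.429826 = 0.0472808
  w_B·L_B = 0.75 × 0.485644 = 0.364233
  w_C·L_C = 0.14 × 0.154819 = 0.0216747
Denominator: 0.0472808 + 0.364233 + 0.0216747 = 0.433189
P(Class C | x) ≈ 0.050

0.050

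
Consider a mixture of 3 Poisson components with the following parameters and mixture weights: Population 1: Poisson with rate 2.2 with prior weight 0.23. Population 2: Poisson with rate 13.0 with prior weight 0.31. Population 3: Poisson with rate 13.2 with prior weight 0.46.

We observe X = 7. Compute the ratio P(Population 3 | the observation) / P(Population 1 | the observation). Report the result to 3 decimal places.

9.351

The posterior odds equal the prior odds times the likelihood ratio: (π_i/π_j)·(f_i(x)/f_j(x)).
Poisson probabilities:
  p_1 = 0.00548378
  p_2 = 0.0281413
  p_3 = 0.0256389
Posterior odds = (π_3·p_3) / (π_1·p_1) = (0.46·0.0256389) / (0.23·0.00548378) = 0.0117939 / 0.00126127 ≈ 9.351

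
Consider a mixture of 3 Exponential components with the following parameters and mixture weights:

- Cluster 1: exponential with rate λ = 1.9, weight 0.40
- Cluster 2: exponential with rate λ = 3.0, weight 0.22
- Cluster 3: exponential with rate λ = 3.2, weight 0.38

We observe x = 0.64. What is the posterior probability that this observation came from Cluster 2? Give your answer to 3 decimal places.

P(component k | x) = π_k·f_k(x) / marginal(x), where marginal(x) = Σ_j π_j·f_j(x).
Component likelihoods at x = 0.64:
  L_1 = 1.9·e^(−1.9·0.64) = 1.9·e^(−1.2160) = 0.563186
  L_2 = 3.0·e^(−3.0·0.64) = 3.0·e^(−1.9200) = 0.439821
  L_3 = 3.2·e^(−3.2·0.64) = 3.2·e^(−2.0480) = 0.412776
Unnormalised posteriors:
  π_1·L_1 = 0.40 × 0.563186 = 0.225274
  π_2·L_2 = 0.22 × 0.439821 = 0.0967606
  π_3·L_3 = 0.38 × 0.412776 = 0.156855
Normaliser: 0.225274 + 0.0967606 + 0.156855 = 0.47889
Responsibility of Cluster 2: 0.0967606 / 0.47889 ≈ 0.202

0.202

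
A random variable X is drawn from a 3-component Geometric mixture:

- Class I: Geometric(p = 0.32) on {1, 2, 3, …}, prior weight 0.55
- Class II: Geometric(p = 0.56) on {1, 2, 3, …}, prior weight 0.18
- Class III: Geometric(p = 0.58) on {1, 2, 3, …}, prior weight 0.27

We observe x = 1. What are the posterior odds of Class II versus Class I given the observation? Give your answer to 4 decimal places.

0.5727

Posterior odds = (π_i f_i(x)) / (π_j f_j(x)); the normalising sum cancels.
Component likelihoods at x = 1:
  p_I = 0.32
  p_II = 0.56
  p_III = 0.58
Odds = (0.18/0.55) × (0.56/0.32) = 0.327273 × 1.75 ≈ 0.5727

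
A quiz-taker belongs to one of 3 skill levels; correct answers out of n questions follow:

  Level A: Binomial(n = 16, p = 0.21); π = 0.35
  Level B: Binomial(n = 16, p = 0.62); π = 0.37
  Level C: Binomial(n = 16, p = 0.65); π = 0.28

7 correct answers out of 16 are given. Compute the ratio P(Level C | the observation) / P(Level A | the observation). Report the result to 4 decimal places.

Since P(k|x) ∝ π_k f_k(x), the posterior odds are π_i f_i(x) / (π_j f_j(x)).
Component likelihoods at x = 7 correct answers out of 16:
  L_A = C(16,7)·0.21^7·0.79^9 = 11440·1.80109e-05·0.119852 = 0.0246948
  L_B = C(16,7)·0.62^7·0.38^9 = 11440·0.0352161·0.000165216 = 0.0665611
  L_C = C(16,7)·0.65^7·0.35^9 = 11440·0.0490223·7.88156e-05 = 0.044201
Odds = (0.28/0.35) × (0.044201/0.0246948) = 0.8 × 1.78989 ≈ 1.4319

1.4319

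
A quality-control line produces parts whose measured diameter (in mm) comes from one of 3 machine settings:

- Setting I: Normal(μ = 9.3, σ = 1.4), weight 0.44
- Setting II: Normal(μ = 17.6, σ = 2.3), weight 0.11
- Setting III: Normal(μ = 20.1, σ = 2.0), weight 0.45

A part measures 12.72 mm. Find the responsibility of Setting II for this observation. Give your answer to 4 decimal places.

0.2377

Posterior ∝ prior × likelihood, so P(k | x) ∝ π_k f_k(x); normalise over all components.
Normal densities:
  L_I = 0.0144193
  L_II = 0.0182656
  L_III = 0.000220385
Multiply by the mixture weights:
  π_I·L_I = 0.44 × 0.0144193 = 0.0063445
  π_II·L_II = 0.11 × 0.0182656 = 0.00200922
  π_III·L_III = 0.45 × 0.000220385 = 9.91731e-05
Sum: 0.0063445 + 0.00200922 + 9.91731e-05 = 0.00845289
P(Setting II | data) = 0.00200922 / 0.00845289 ≈ 0.2377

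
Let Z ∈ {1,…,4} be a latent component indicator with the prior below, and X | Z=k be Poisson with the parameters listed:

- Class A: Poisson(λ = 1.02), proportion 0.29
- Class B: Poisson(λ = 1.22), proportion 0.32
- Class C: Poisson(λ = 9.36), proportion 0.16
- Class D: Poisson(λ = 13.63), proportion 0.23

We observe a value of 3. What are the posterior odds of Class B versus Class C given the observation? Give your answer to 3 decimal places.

Only the two components matter; the odds are (π_i f_i(x)) / (π_j f_j(x)).
Component likelihoods at x = 3:
  L_A = e^(−1.02)·1.02^3/3! = 0.0637777
  L_B = e^(−1.22)·1.22^3/3! = 0.0893489
  L_C = e^(−9.36)·9.36^3/3! = 0.0117674
  L_D = e^(−13.63)·13.63^3/3! = 0.000508045
Posterior odds = (π_B·L_B) / (π_C·L_C) = (0.32·0.0893489) / (0.16·0.0117674) = 0.0285916 / 0.00188278 ≈ 15.186

15.186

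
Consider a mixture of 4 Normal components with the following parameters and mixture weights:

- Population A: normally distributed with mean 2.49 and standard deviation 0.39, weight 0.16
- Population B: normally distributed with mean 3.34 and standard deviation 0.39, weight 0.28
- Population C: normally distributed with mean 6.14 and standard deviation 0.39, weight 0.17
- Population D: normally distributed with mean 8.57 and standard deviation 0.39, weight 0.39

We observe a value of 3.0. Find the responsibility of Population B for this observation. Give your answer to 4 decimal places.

0.7378

The responsibility of component k is w_k f_k(x) divided by Σ_j w_j f_j(x).
Component likelihoods at x = 3.0:
  f_A = (1/(0.39·√(2π)))·exp(−(3.0−2.49)²/(2·0.39²)) = 1.022929·exp(-0.85503) = 0.435022
  f_B = (1/(0.39·√(2π)))·exp(−(3.0−3.34)²/(2·0.39²)) = 1.022929·exp(-0.38001) = 0.699532
  f_C = (1/(0.39·√(2π)))·exp(−(3.0−6.14)²/(2·0.39²)) = 1.022929·exp(-32.41157) = 8.58379e-15
  f_D = (1/(0.39·√(2π)))·exp(−(3.0−8.57)²/(2·0.39²)) = 1.022929·exp(-101.98849) = 5.20961e-45
Prior × likelihood for each component:
  w_A·f_A = 0.16 × 0.435022 = 0.0696035
  w_B·f_B = 0.28 × 0.699532 = 0.195869
  w_C·f_C = 0.17 × 8.58379e-15 = 1.45924e-15
  w_D·f_D = 0.39 × 5.20961e-45 = 2.03175e-45
Evidence: 0.0696035 + 0.195869 + 1.45924e-15 + 2.03175e-45 = 0.265473
So the posterior for Population B is 0.195869 / 0.265473 ≈ 0.7378.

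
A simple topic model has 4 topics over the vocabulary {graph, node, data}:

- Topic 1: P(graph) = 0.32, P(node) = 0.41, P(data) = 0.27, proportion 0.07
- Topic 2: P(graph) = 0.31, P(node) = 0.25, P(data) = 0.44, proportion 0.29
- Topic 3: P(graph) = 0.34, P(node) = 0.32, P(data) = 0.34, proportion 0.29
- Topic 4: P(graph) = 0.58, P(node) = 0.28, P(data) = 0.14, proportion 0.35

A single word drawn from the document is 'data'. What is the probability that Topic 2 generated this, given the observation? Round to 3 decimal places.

By Bayes' theorem, P(k | x) = π_k f_k(x) / Σ_j π_j f_j(x).
Categorical probabilities:
  f_1 = 0.27
  f_2 = 0.44
  f_3 = 0.34
  f_4 = 0.14
Prior × likelihood for each component:
  π_1·f_1 = 0.07 × 0.27 = 0.0189
  π_2·f_2 = 0.29 × 0.44 = 0.1276
  π_3·f_3 = 0.29 × 0.34 = 0.0986
  π_4·f_4 = 0.35 × 0.14 = 0.049
Evidence: 0.0189 + 0.1276 + 0.0986 + 0.049 = 0.2941
P(Topic 2 | x) ≈ 0.434

0.434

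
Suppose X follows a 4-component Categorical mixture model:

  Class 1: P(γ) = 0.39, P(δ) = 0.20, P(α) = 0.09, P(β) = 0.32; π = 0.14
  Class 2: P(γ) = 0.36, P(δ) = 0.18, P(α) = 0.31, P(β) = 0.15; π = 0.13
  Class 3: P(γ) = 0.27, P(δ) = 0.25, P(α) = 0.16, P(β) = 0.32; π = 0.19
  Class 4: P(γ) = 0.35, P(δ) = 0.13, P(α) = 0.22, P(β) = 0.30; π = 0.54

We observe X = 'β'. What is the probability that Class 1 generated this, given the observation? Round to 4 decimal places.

0.1560

P(component k | x) = w_k·f_k(x) / marginal(x), where marginal(x) = Σ_j w_j·f_j(x).
Evaluate each component's likelihood at the observed value:
  p_1 = P(β | comp) = 0.32
  p_2 = P(β | comp) = 0.15
  p_3 = P(β | comp) = 0.32
  p_4 = P(β | comp) = 0.30
Prior × likelihood for each component:
  w_1·p_1 = 0.14 × 0.32 = 0.0448
  w_2·p_2 = 0.13 × 0.15 = 0.0195
  w_3·p_3 = 0.19 × 0.32 = 0.0608
  w_4·p_4 = 0.54 × 0.3 = 0.162
Sum: 0.0448 + 0.0195 + 0.0608 + 0.162 = 0.2871
Responsibility of Class 1: 0.0448 / 0.2871 ≈ 0.1560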